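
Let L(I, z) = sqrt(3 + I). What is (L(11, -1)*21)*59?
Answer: 1239*sqrt(14) ≈ 4635.9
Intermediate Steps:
(L(11, -1)*21)*59 = (sqrt(3 + 11)*21)*59 = (sqrt(14)*21)*59 = (21*sqrt(14))*59 = 1239*sqrt(14)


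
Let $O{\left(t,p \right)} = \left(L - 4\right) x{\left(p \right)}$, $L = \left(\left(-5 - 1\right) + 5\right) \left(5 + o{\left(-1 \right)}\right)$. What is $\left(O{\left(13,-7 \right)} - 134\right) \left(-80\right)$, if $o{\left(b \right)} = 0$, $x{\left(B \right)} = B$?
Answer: $5680$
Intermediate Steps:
$L = -5$ ($L = \left(\left(-5 - 1\right) + 5\right) \left(5 + 0\right) = \left(\left(-5 - 1\right) + 5\right) 5 = \left(-6 + 5\right) 5 = \left(-1\right) 5 = -5$)
$O{\left(t,p \right)} = - 9 p$ ($O{\left(t,p \right)} = \left(-5 - 4\right) p = - 9 p$)
$\left(O{\left(13,-7 \right)} - 134\right) \left(-80\right) = \left(\left(-9\right) \left(-7\right) - 134\right) \left(-80\right) = \left(63 - 134\right) \left(-80\right) = \left(-71\right) \left(-80\right) = 5680$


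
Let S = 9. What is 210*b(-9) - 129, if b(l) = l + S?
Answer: -129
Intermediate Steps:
b(l) = 9 + l (b(l) = l + 9 = 9 + l)
210*b(-9) - 129 = 210*(9 - 9) - 129 = 210*0 - 129 = 0 - 129 = -129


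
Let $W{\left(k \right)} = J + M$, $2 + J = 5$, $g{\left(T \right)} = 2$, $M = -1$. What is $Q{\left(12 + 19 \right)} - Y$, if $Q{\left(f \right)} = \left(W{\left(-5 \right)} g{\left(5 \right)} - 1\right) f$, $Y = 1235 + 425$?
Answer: $-1567$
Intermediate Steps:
$J = 3$ ($J = -2 + 5 = 3$)
$W{\left(k \right)} = 2$ ($W{\left(k \right)} = 3 - 1 = 2$)
$Y = 1660$
$Q{\left(f \right)} = 3 f$ ($Q{\left(f \right)} = \left(2 \cdot 2 - 1\right) f = \left(4 - 1\right) f = 3 f$)
$Q{\left(12 + 19 \right)} - Y = 3 \left(12 + 19\right) - 1660 = 3 \cdot 31 - 1660 = 93 - 1660 = -1567$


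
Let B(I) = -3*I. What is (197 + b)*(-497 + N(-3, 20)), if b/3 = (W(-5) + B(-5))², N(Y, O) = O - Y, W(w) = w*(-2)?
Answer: -982128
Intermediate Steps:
W(w) = -2*w
b = 1875 (b = 3*(-2*(-5) - 3*(-5))² = 3*(10 + 15)² = 3*25² = 3*625 = 1875)
(197 + b)*(-497 + N(-3, 20)) = (197 + 1875)*(-497 + (20 - 1*(-3))) = 2072*(-497 + (20 + 3)) = 2072*(-497 + 23) = 2072*(-474) = -982128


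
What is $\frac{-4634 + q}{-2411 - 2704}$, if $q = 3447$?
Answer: $\frac{1187}{5115} \approx 0.23206$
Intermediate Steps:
$\frac{-4634 + q}{-2411 - 2704} = \frac{-4634 + 3447}{-2411 - 2704} = - \frac{1187}{-5115} = \left(-1187\right) \left(- \frac{1}{5115}\right) = \frac{1187}{5115}$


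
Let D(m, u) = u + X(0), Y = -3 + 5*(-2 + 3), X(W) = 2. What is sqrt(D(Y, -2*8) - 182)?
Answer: 14*I ≈ 14.0*I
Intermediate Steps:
Y = 2 (Y = -3 + 5*1 = -3 + 5 = 2)
D(m, u) = 2 + u (D(m, u) = u + 2 = 2 + u)
sqrt(D(Y, -2*8) - 182) = sqrt((2 - 2*8) - 182) = sqrt((2 - 16) - 182) = sqrt(-14 - 182) = sqrt(-196) = 14*I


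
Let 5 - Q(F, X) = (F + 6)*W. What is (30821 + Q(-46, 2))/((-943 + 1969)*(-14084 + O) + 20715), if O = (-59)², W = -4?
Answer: -10222/3619321 ≈ -0.0028243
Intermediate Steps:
O = 3481
Q(F, X) = 29 + 4*F (Q(F, X) = 5 - (F + 6)*(-4) = 5 - (6 + F)*(-4) = 5 - (-24 - 4*F) = 5 + (24 + 4*F) = 29 + 4*F)
(30821 + Q(-46, 2))/((-943 + 1969)*(-14084 + O) + 20715) = (30821 + (29 + 4*(-46)))/((-943 + 1969)*(-14084 + 3481) + 20715) = (30821 + (29 - 184))/(1026*(-10603) + 20715) = (30821 - 155)/(-10878678 + 20715) = 30666/(-10857963) = 30666*(-1/10857963) = -10222/3619321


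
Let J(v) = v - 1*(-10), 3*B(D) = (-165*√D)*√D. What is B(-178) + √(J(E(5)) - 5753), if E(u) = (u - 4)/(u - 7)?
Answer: 9790 + I*√22974/2 ≈ 9790.0 + 75.786*I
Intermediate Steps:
E(u) = (-4 + u)/(-7 + u)
B(D) = -55*D (B(D) = ((-165*√D)*√D)/3 = (-165*D)/3 = -55*D)
J(v) = 10 + v (J(v) = v + 10 = 10 + v)
B(-178) + √(J(E(5)) - 5753) = -55*(-178) + √((10 + (-4 + 5)/(-7 + 5)) - 5753) = 9790 + √((10 + 1/(-2)) - 5753) = 9790 + √((10 - ½*1) - 5753) = 9790 + √((10 - ½) - 5753) = 9790 + √(19/2 - 5753) = 9790 + √(-11487/2) = 9790 + I*√22974/2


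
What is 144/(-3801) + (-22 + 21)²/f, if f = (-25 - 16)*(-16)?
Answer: -30221/831152 ≈ -0.036360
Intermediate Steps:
f = 656 (f = -41*(-16) = 656)
144/(-3801) + (-22 + 21)²/f = 144/(-3801) + (-22 + 21)²/656 = 144*(-1/3801) + (-1)²*(1/656) = -48/1267 + 1*(1/656) = -48/1267 + 1/656 = -30221/831152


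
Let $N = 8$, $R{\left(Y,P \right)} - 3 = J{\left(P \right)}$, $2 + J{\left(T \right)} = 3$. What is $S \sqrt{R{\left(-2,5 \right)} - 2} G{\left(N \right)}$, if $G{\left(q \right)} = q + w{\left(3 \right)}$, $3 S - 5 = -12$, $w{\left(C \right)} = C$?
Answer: $- \frac{77 \sqrt{2}}{3} \approx -36.298$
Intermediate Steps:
$J{\left(T \right)} = 1$ ($J{\left(T \right)} = -2 + 3 = 1$)
$R{\left(Y,P \right)} = 4$ ($R{\left(Y,P \right)} = 3 + 1 = 4$)
$S = - \frac{7}{3}$ ($S = \frac{5}{3} + \frac{1}{3} \left(-12\right) = \frac{5}{3} - 4 = - \frac{7}{3} \approx -2.3333$)
$G{\left(q \right)} = 3 + q$ ($G{\left(q \right)} = q + 3 = 3 + q$)
$S \sqrt{R{\left(-2,5 \right)} - 2} G{\left(N \right)} = - \frac{7 \sqrt{4 - 2}}{3} \left(3 + 8\right) = - \frac{7 \sqrt{2}}{3} \cdot 11 = - \frac{77 \sqrt{2}}{3}$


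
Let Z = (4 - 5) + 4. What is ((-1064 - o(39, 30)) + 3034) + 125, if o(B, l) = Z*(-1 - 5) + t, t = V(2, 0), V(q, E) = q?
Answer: 2111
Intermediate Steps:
t = 2
Z = 3 (Z = -1 + 4 = 3)
o(B, l) = -16 (o(B, l) = 3*(-1 - 5) + 2 = 3*(-6) + 2 = -18 + 2 = -16)
((-1064 - o(39, 30)) + 3034) + 125 = ((-1064 - 1*(-16)) + 3034) + 125 = ((-1064 + 16) + 3034) + 125 = (-1048 + 3034) + 125 = 1986 + 125 = 2111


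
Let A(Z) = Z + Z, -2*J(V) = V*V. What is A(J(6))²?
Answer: 1296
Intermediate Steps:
J(V) = -V²/2 (J(V) = -V*V/2 = -V²/2)
A(Z) = 2*Z
A(J(6))² = (2*(-½*6²))² = (2*(-½*36))² = (2*(-18))² = (-36)² = 1296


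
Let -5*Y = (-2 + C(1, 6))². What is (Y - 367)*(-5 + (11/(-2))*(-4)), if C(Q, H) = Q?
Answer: -31212/5 ≈ -6242.4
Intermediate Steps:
Y = -⅕ (Y = -(-2 + 1)²/5 = -⅕*(-1)² = -⅕*1 = -⅕ ≈ -0.20000)
(Y - 367)*(-5 + (11/(-2))*(-4)) = (-⅕ - 367)*(-5 + (11/(-2))*(-4)) = -1836*(-5 + (11*(-½))*(-4))/5 = -1836*(-5 - 11/2*(-4))/5 = -1836*(-5 + 22)/5 = -1836/5*17 = -31212/5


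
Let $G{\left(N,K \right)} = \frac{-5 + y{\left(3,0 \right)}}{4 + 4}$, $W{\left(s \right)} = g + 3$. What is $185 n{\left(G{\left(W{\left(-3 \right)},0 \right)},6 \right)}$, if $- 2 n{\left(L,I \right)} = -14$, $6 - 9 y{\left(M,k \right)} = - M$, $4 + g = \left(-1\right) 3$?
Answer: $1295$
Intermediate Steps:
$g = -7$ ($g = -4 - 3 = -7$)
$y{\left(M,k \right)} = \frac{2}{3} + \frac{M}{9}$ ($y{\left(M,k \right)} = \frac{2}{3} - \frac{\left(-1\right) M}{9} = \frac{2}{3} + \frac{M}{9}$)
$W{\left(s \right)} = -4$ ($W{\left(s \right)} = -7 + 3 = -4$)
$G{\left(N,K \right)} = - \frac{1}{2}$ ($G{\left(N,K \right)} = \frac{-5 + \left(\frac{2}{3} + \frac{1}{9} \cdot 3\right)}{4 + 4} = \frac{-5 + \left(\frac{2}{3} + \frac{1}{3}\right)}{8} = \left(-5 + 1\right) \frac{1}{8} = \left(-4\right) \frac{1}{8} = - \frac{1}{2}$)
$n{\left(L,I \right)} = 7$ ($n{\left(L,I \right)} = \left(- \frac{1}{2}\right) \left(-14\right) = 7$)
$185 n{\left(G{\left(W{\left(-3 \right)},0 \right)},6 \right)} = 185 \cdot 7 = 1295$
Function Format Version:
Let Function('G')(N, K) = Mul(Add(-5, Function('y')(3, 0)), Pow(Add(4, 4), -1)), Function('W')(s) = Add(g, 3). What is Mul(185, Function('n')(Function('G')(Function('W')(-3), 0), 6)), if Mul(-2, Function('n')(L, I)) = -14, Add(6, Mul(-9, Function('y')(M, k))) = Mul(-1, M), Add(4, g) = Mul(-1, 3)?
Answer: 1295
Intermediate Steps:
g = -7 (g = Add(-4, Mul(-1, 3)) = Add(-4, -3) = -7)
Function('y')(M, k) = Add(Rational(2, 3), Mul(Rational(1, 9), M)) (Function('y')(M, k) = Add(Rational(2, 3), Mul(Rational(-1, 9), Mul(-1, M))) = Add(Rational(2, 3), Mul(Rational(1, 9), M)))
Function('W')(s) = -4 (Function('W')(s) = Add(-7, 3) = -4)
Function('G')(N, K) = Rational(-1, 2) (Function('G')(N, K) = Mul(Add(-5, Add(Rational(2, 3), Mul(Rational(1, 9), 3))), Pow(Add(4, 4), -1)) = Mul(Add(-5, Add(Rational(2, 3), Rational(1, 3))), Pow(8, -1)) = Mul(Add(-5, 1), Rational(1, 8)) = Mul(-4, Rational(1, 8)) = Rational(-1, 2))
Function('n')(L, I) = 7 (Function('n')(L, I) = Mul(Rational(-1, 2), -14) = 7)
Mul(185, Function('n')(Function('G')(Function('W')(-3), 0), 6)) = Mul(185, 7) = 1295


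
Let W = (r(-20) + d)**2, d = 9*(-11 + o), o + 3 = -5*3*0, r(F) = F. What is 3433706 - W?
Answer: 3412390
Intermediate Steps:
o = -3 (o = -3 - 5*3*0 = -3 - 15*0 = -3 + 0 = -3)
d = -126 (d = 9*(-11 - 3) = 9*(-14) = -126)
W = 21316 (W = (-20 - 126)**2 = (-146)**2 = 21316)
3433706 - W = 3433706 - 1*21316 = 3433706 - 21316 = 3412390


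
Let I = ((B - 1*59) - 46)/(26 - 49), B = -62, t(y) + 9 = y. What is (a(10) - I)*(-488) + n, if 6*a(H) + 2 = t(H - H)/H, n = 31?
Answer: 1314509/345 ≈ 3810.2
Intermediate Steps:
t(y) = -9 + y
a(H) = -1/3 - 3/(2*H) (a(H) = -1/3 + ((-9 + (H - H))/H)/6 = -1/3 + ((-9 + 0)/H)/6 = -1/3 + (-9/H)/6 = -1/3 - 3/(2*H))
I = 167/23 (I = ((-62 - 1*59) - 46)/(26 - 49) = ((-62 - 59) - 46)/(-23) = (-121 - 46)*(-1/23) = -167*(-1/23) = 167/23 ≈ 7.2609)
(a(10) - I)*(-488) + n = ((1/6)*(-9 - 2*10)/10 - 1*167/23)*(-488) + 31 = ((1/6)*(1/10)*(-9 - 20) - 167/23)*(-488) + 31 = ((1/6)*(1/10)*(-29) - 167/23)*(-488) + 31 = (-29/60 - 167/23)*(-488) + 31 = -10687/1380*(-488) + 31 = 1303814/345 + 31 = 1314509/345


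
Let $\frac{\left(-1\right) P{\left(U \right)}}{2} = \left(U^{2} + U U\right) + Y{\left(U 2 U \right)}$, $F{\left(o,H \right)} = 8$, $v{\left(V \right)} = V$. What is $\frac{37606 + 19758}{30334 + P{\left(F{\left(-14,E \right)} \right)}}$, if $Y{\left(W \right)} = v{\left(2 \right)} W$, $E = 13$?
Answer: $\frac{28682}{14783} \approx 1.9402$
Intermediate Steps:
$Y{\left(W \right)} = 2 W$
$P{\left(U \right)} = - 12 U^{2}$ ($P{\left(U \right)} = - 2 \left(\left(U^{2} + U U\right) + 2 U 2 U\right) = - 2 \left(\left(U^{2} + U^{2}\right) + 2 \cdot 2 U U\right) = - 2 \left(2 U^{2} + 2 \cdot 2 U^{2}\right) = - 2 \left(2 U^{2} + 4 U^{2}\right) = - 2 \cdot 6 U^{2} = - 12 U^{2}$)
$\frac{37606 + 19758}{30334 + P{\left(F{\left(-14,E \right)} \right)}} = \frac{37606 + 19758}{30334 - 12 \cdot 8^{2}} = \frac{57364}{30334 - 768} = \frac{57364}{29566} = 57364 \cdot \frac{1}{29566} = \frac{28682}{14783}$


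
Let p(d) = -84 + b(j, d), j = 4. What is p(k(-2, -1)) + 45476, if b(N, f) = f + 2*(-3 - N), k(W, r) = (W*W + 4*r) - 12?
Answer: 45366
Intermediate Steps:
k(W, r) = -12 + W**2 + 4*r (k(W, r) = (W**2 + 4*r) - 12 = -12 + W**2 + 4*r)
b(N, f) = -6 + f - 2*N (b(N, f) = f + (-6 - 2*N) = -6 + f - 2*N)
p(d) = -98 + d (p(d) = -84 + (-6 + d - 2*4) = -84 + (-6 + d - 8) = -84 + (-14 + d) = -98 + d)
p(k(-2, -1)) + 45476 = (-98 + (-12 + (-2)**2 + 4*(-1))) + 45476 = (-98 + (-12 + 4 - 4)) + 45476 = (-98 - 12) + 45476 = -110 + 45476 = 45366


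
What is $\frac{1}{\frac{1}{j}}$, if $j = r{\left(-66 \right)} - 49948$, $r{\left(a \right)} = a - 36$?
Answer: $-50050$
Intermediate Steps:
$r{\left(a \right)} = -36 + a$ ($r{\left(a \right)} = a - 36 = -36 + a$)
$j = -50050$ ($j = \left(-36 - 66\right) - 49948 = -102 - 49948 = -50050$)
$\frac{1}{\frac{1}{j}} = \frac{1}{\frac{1}{-50050}} = \frac{1}{- \frac{1}{50050}} = -50050$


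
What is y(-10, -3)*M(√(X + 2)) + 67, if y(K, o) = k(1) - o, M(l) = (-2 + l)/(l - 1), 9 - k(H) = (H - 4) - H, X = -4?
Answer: (83*√2 + 99*I)/(I + √2) ≈ 88.333 + 7.5425*I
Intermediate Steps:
k(H) = 13 (k(H) = 9 - ((H - 4) - H) = 9 - ((-4 + H) - H) = 9 - 1*(-4) = 9 + 4 = 13)
M(l) = (-2 + l)/(-1 + l)
y(K, o) = 13 - o
y(-10, -3)*M(√(X + 2)) + 67 = (13 - 1*(-3))*((-2 + √(-4 + 2))/(-1 + √(-4 + 2))) + 67 = (13 + 3)*((-2 + √(-2))/(-1 + √(-2))) + 67 = 16*((-2 + I*√2)/(-1 + I*√2)) + 67 = 16*(-2 + I*√2)/(-1 + I*√2) + 67 = 67 + 16*(-2 + I*√2)/(-1 + I*√2)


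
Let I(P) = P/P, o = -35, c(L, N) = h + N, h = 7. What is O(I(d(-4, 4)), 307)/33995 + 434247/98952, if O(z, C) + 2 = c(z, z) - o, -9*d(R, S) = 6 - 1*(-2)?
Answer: 4922094599/1121291080 ≈ 4.3897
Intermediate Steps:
c(L, N) = 7 + N
d(R, S) = -8/9 (d(R, S) = -(6 - 1*(-2))/9 = -(6 + 2)/9 = -1/9*8 = -8/9)
I(P) = 1
O(z, C) = 40 + z (O(z, C) = -2 + ((7 + z) - 1*(-35)) = -2 + ((7 + z) + 35) = -2 + (42 + z) = 40 + z)
O(I(d(-4, 4)), 307)/33995 + 434247/98952 = (40 + 1)/33995 + 434247/98952 = 41*(1/33995) + 434247*(1/98952) = 41/33995 + 144749/32984 = 4922094599/1121291080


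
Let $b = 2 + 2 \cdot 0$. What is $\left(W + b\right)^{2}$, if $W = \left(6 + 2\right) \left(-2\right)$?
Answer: $196$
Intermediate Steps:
$W = -16$ ($W = 8 \left(-2\right) = -16$)
$b = 2$ ($b = 2 + 0 = 2$)
$\left(W + b\right)^{2} = \left(-16 + 2\right)^{2} = \left(-14\right)^{2} = 196$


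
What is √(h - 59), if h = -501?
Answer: 4*I*√35 ≈ 23.664*I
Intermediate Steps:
√(h - 59) = √(-501 - 59) = √(-560) = 4*I*√35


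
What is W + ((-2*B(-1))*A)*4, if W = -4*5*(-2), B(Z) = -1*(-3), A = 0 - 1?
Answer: 64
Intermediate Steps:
A = -1
B(Z) = 3
W = 40 (W = -20*(-2) = 40)
W + ((-2*B(-1))*A)*4 = 40 + (-2*3*(-1))*4 = 40 - 6*(-1)*4 = 40 + 6*4 = 40 + 24 = 64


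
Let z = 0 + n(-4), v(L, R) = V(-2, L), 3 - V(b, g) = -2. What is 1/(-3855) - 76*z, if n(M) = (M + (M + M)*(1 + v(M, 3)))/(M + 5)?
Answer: 15234959/3855 ≈ 3952.0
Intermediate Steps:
V(b, g) = 5 (V(b, g) = 3 - 1*(-2) = 3 + 2 = 5)
v(L, R) = 5
n(M) = 13*M/(5 + M) (n(M) = (M + (M + M)*(1 + 5))/(M + 5) = (M + (2*M)*6)/(5 + M) = (M + 12*M)/(5 + M) = (13*M)/(5 + M) = 13*M/(5 + M))
z = -52 (z = 0 + 13*(-4)/(5 - 4) = 0 + 13*(-4)/1 = 0 + 13*(-4)*1 = 0 - 52 = -52)
1/(-3855) - 76*z = 1/(-3855) - 76*(-52) = -1/3855 + 3952 = 15234959/3855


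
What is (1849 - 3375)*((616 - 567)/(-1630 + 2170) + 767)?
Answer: -316056727/270 ≈ -1.1706e+6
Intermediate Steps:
(1849 - 3375)*((616 - 567)/(-1630 + 2170) + 767) = -1526*(49/540 + 767) = -1526*414229/540 = -316056727/270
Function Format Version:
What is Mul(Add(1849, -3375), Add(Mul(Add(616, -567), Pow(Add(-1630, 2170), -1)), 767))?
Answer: Rational(-316056727, 270) ≈ -1.1706e+6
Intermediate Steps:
Mul(Add(1849, -3375), Add(Mul(Add(616, -567), Pow(Add(-1630, 2170), -1)), 767)) = Mul(-1526, Add(Mul(49, Pow(540, -1)), 767)) = Mul(-1526, Add(Mul(49, Rational(1, 540)), 767)) = Mul(-1526, Add(Rational(49, 540), 767)) = Mul(-1526, Rational(414229, 540)) = Rational(-316056727, 270)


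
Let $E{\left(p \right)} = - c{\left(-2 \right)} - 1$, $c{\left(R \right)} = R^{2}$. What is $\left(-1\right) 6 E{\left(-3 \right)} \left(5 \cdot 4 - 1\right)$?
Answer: $570$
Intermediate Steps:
$E{\left(p \right)} = -5$ ($E{\left(p \right)} = - \left(-2\right)^{2} - 1 = \left(-1\right) 4 - 1 = -4 - 1 = -5$)
$\left(-1\right) 6 E{\left(-3 \right)} \left(5 \cdot 4 - 1\right) = \left(-1\right) 6 \left(-5\right) \left(5 \cdot 4 - 1\right) = \left(-6\right) \left(-5\right) \left(20 - 1\right) = 30 \cdot 19 = 570$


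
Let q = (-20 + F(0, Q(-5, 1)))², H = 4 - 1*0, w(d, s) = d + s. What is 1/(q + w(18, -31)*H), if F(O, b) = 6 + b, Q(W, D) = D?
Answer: 1/117 ≈ 0.0085470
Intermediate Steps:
H = 4 (H = 4 + 0 = 4)
q = 169 (q = (-20 + (6 + 1))² = (-20 + 7)² = (-13)² = 169)
1/(q + w(18, -31)*H) = 1/(169 + (18 - 31)*4) = 1/(169 - 13*4) = 1/(169 - 52) = 1/117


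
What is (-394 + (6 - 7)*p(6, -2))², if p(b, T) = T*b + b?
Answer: 150544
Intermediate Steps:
p(b, T) = b + T*b
(-394 + (6 - 7)*p(6, -2))² = (-394 + (6 - 7)*(6*(1 - 2)))² = (-394 - 6*(-1))² = (-394 - 1*(-6))² = (-394 + 6)² = (-388)² = 150544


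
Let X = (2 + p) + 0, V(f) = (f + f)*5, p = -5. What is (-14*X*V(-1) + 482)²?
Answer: 3844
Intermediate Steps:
V(f) = 10*f (V(f) = (2*f)*5 = 10*f)
X = -3 (X = (2 - 5) + 0 = -3 + 0 = -3)
(-14*X*V(-1) + 482)² = (-(-42)*10*(-1) + 482)² = (-(-42)*(-10) + 482)² = (-14*30 + 482)² = (-420 + 482)² = 62² = 3844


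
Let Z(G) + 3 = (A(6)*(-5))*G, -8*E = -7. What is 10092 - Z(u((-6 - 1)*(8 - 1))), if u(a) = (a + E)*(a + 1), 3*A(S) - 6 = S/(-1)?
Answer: 10095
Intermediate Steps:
E = 7/8 (E = -⅛*(-7) = 7/8 ≈ 0.87500)
A(S) = 2 - S/3 (A(S) = 2 + (S/(-1))/3 = 2 + (S*(-1))/3 = 2 + (-S)/3 = 2 - S/3)
u(a) = (1 + a)*(7/8 + a) (u(a) = (a + 7/8)*(a + 1) = (7/8 + a)*(1 + a) = (1 + a)*(7/8 + a))
Z(G) = -3 (Z(G) = -3 + ((2 - ⅓*6)*(-5))*G = -3 + ((2 - 2)*(-5))*G = -3 + (0*(-5))*G = -3 + 0*G = -3 + 0 = -3)
10092 - Z(u((-6 - 1)*(8 - 1))) = 10092 - 1*(-3) = 10092 + 3 = 10095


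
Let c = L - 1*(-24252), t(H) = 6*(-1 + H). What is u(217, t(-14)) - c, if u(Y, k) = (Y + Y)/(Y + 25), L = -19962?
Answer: -518873/121 ≈ -4288.2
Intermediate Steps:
t(H) = -6 + 6*H
u(Y, k) = 2*Y/(25 + Y) (u(Y, k) = (2*Y)/(25 + Y) = 2*Y/(25 + Y))
c = 4290 (c = -19962 - 1*(-24252) = -19962 + 24252 = 4290)
u(217, t(-14)) - c = 2*217/(25 + 217) - 1*4290 = 2*217/242 - 4290 = 2*217*(1/242) - 4290 = 217/121 - 4290 = -518873/121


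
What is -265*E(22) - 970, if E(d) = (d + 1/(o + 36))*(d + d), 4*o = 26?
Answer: -4381994/17 ≈ -2.5776e+5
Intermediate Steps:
o = 13/2 (o = (¼)*26 = 13/2 ≈ 6.5000)
E(d) = 2*d*(2/85 + d) (E(d) = (d + 1/(13/2 + 36))*(d + d) = (d + 1/(85/2))*(2*d) = (d + 2/85)*(2*d) = (2/85 + d)*(2*d) = 2*d*(2/85 + d))
-265*E(22) - 970 = -106*22*(2 + 85*22)/17 - 970 = -106*22*(2 + 1870)/17 - 970 = -106*22*1872/17 - 970 = -265*82368/85 - 970 = -4365504/17 - 970 = -4381994/17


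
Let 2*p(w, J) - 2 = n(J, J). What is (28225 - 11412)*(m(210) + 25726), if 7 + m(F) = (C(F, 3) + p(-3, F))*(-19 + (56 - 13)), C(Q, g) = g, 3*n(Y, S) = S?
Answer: 448150515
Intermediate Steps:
n(Y, S) = S/3
p(w, J) = 1 + J/6 (p(w, J) = 1 + (J/3)/2 = 1 + J/6)
m(F) = 89 + 4*F (m(F) = -7 + (3 + (1 + F/6))*(-19 + (56 - 13)) = -7 + (4 + F/6)*(-19 + 43) = -7 + (4 + F/6)*24 = -7 + (96 + 4*F) = 89 + 4*F)
(28225 - 11412)*(m(210) + 25726) = (28225 - 11412)*((89 + 4*210) + 25726) = 16813*((89 + 840) + 25726) = 16813*(929 + 25726) = 16813*26655 = 448150515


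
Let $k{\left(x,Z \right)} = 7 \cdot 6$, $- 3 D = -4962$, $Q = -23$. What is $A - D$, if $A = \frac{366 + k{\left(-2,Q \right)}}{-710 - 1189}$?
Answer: $- \frac{1047118}{633} \approx -1654.2$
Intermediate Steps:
$D = 1654$ ($D = \left(- \frac{1}{3}\right) \left(-4962\right) = 1654$)
$k{\left(x,Z \right)} = 42$
$A = - \frac{136}{633}$ ($A = \frac{366 + 42}{-710 - 1189} = \frac{408}{-1899} = 408 \left(- \frac{1}{1899}\right) = - \frac{136}{633} \approx -0.21485$)
$A - D = - \frac{136}{633} - 1654 = - \frac{1047118}{633}$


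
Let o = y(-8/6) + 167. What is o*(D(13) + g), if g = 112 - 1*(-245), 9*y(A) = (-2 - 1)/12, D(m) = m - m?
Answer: 715309/12 ≈ 59609.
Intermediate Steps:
D(m) = 0
y(A) = -1/36 (y(A) = ((-2 - 1)/12)/9 = (-3*1/12)/9 = (1/9)*(-1/4) = -1/36)
g = 357 (g = 112 + 245 = 357)
o = 6011/36 (o = -1/36 + 167 = 6011/36 ≈ 166.97)
o*(D(13) + g) = 6011*(0 + 357)/36 = (6011/36)*357 = 715309/12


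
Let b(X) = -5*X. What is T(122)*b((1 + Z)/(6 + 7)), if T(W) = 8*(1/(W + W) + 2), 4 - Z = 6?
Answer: 4890/793 ≈ 6.1665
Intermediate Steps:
Z = -2 (Z = 4 - 1*6 = 4 - 6 = -2)
T(W) = 16 + 4/W (T(W) = 8*(1/(2*W) + 2) = 8*(2 + 1/(2*W)) = 16 + 4/W)
T(122)*b((1 + Z)/(6 + 7)) = (16 + 4/122)*(-5*(1 - 2)/(6 + 7)) = (16 + 4*(1/122))*(-(-5)/13) = (16 + 2/61)*(-(-5)/13) = 978*(-5*(-1/13))/61 = (978/61)*(5/13) = 4890/793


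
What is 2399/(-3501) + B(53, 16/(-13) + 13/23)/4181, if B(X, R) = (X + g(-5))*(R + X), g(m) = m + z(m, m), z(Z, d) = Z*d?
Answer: 1000170823/4376666619 ≈ 0.22852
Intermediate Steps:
g(m) = m + m² (g(m) = m + m*m = m + m²)
B(X, R) = (20 + X)*(R + X) (B(X, R) = (X - 5*(1 - 5))*(R + X) = (X - 5*(-4))*(R + X) = (X + 20)*(R + X) = (20 + X)*(R + X))
2399/(-3501) + B(53, 16/(-13) + 13/23)/4181 = 2399/(-3501) + (53² + 20*(16/(-13) + 13/23) + 20*53 + (16/(-13) + 13/23)*53)/4181 = 2399*(-1/3501) + (2809 + 20*(16*(-1/13) + 13*(1/23)) + 1060 + (16*(-1/13) + 13*(1/23))*53)*(1/4181) = -2399/3501 + (2809 + 20*(-16/13 + 13/23) + 1060 + (-16/13 + 13/23)*53)*(1/4181) = -2399/3501 + (2809 + 20*(-199/299) + 1060 - 199/299*53)*(1/4181) = -2399/3501 + (2809 - 3980/299 + 1060 - 10547/299)*(1/4181) = -2399/3501 + (1142304/299)*(1/4181) = -2399/3501 + 1142304/1250119 = 1000170823/4376666619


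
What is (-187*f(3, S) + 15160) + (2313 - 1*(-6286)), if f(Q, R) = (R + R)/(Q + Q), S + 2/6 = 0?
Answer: 214018/9 ≈ 23780.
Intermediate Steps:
S = -⅓ (S = -⅓ + 0 = -⅓ ≈ -0.33333)
f(Q, R) = R/Q (f(Q, R) = (2*R)/((2*Q)) = (2*R)*(1/(2*Q)) = R/Q)
(-187*f(3, S) + 15160) + (2313 - 1*(-6286)) = (-(-187)/(3*3) + 15160) + (2313 - 1*(-6286)) = (-(-187)/(3*3) + 15160) + (2313 + 6286) = (-187*(-⅑) + 15160) + 8599 = (187/9 + 15160) + 8599 = 136627/9 + 8599 = 214018/9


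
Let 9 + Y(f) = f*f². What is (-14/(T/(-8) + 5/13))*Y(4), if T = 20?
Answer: 364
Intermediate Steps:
Y(f) = -9 + f³ (Y(f) = -9 + f*f² = -9 + f³)
(-14/(T/(-8) + 5/13))*Y(4) = (-14/(20/(-8) + 5/13))*(-9 + 4³) = (-14/(20*(-⅛) + 5*(1/13)))*(-9 + 64) = (-14/(-5/2 + 5/13))*55 = (-14/(-55/26))*55 = -26/55*(-14)*55 = (364/55)*55 = 364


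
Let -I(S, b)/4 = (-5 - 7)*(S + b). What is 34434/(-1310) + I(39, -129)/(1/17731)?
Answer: -50171654817/655 ≈ -7.6598e+7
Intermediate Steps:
I(S, b) = 48*S + 48*b (I(S, b) = -4*(-5 - 7)*(S + b) = -(-48)*(S + b) = -4*(-12*S - 12*b) = 48*S + 48*b)
34434/(-1310) + I(39, -129)/(1/17731) = 34434/(-1310) + (48*39 + 48*(-129))/(1/17731) = 34434*(-1/1310) + (1872 - 6192)/(1/17731) = -17217/655 - 4320*17731 = -17217/655 - 76597920 = -50171654817/655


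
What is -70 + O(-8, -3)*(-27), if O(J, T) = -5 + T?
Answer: 146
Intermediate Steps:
-70 + O(-8, -3)*(-27) = -70 + (-5 - 3)*(-27) = -70 - 8*(-27) = -70 + 216 = 146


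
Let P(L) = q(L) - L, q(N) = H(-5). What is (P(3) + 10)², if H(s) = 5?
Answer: 144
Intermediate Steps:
q(N) = 5
P(L) = 5 - L
(P(3) + 10)² = ((5 - 1*3) + 10)² = ((5 - 3) + 10)² = (2 + 10)² = 12² = 144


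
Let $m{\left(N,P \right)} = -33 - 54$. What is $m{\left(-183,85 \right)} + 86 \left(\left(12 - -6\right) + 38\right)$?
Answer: $4729$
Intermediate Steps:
$m{\left(N,P \right)} = -87$ ($m{\left(N,P \right)} = -33 - 54 = -87$)
$m{\left(-183,85 \right)} + 86 \left(\left(12 - -6\right) + 38\right) = -87 + 86 \left(\left(12 - -6\right) + 38\right) = -87 + 86 \left(\left(12 + 6\right) + 38\right) = -87 + 86 \left(18 + 38\right) = -87 + 86 \cdot 56 = -87 + 4816 = 4729$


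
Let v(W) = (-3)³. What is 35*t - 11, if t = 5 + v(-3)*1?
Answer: -781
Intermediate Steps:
v(W) = -27
t = -22 (t = 5 - 27*1 = 5 - 27 = -22)
35*t - 11 = 35*(-22) - 11 = -770 - 11 = -781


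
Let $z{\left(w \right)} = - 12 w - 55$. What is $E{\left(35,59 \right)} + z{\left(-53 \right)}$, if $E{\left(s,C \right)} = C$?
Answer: $640$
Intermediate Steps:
$z{\left(w \right)} = -55 - 12 w$
$E{\left(35,59 \right)} + z{\left(-53 \right)} = 59 - -581 = 59 + \left(-55 + 636\right) = 59 + 581 = 640$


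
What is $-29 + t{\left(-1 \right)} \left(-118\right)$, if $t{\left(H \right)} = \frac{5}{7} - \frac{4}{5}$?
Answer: $- \frac{661}{35} \approx -18.886$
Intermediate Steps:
$t{\left(H \right)} = - \frac{3}{35}$ ($t{\left(H \right)} = 5 \cdot \frac{1}{7} - \frac{4}{5} = \frac{5}{7} - \frac{4}{5} = - \frac{3}{35}$)
$-29 + t{\left(-1 \right)} \left(-118\right) = -29 - - \frac{354}{35} = -29 + \frac{354}{35} = - \frac{661}{35}$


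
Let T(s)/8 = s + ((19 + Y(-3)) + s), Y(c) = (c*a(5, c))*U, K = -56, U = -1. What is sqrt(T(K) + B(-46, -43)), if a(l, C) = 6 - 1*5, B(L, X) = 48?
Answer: 4*I*sqrt(42) ≈ 25.923*I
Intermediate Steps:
a(l, C) = 1 (a(l, C) = 6 - 5 = 1)
Y(c) = -c (Y(c) = (c*1)*(-1) = c*(-1) = -c)
T(s) = 176 + 16*s (T(s) = 8*(s + ((19 - 1*(-3)) + s)) = 8*(s + ((19 + 3) + s)) = 8*(s + (22 + s)) = 8*(22 + 2*s) = 176 + 16*s)
sqrt(T(K) + B(-46, -43)) = sqrt((176 + 16*(-56)) + 48) = sqrt((176 - 896) + 48) = sqrt(-720 + 48) = sqrt(-672) = 4*I*sqrt(42)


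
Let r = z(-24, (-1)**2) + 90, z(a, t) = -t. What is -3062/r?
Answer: -3062/89 ≈ -34.404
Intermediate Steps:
r = 89 (r = -1*(-1)**2 + 90 = -1*1 + 90 = -1 + 90 = 89)
-3062/r = -3062/89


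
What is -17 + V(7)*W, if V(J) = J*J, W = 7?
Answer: 326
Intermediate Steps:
V(J) = J**2
-17 + V(7)*W = -17 + 7**2*7 = -17 + 49*7 = -17 + 343 = 326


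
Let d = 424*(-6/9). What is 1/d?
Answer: -3/848 ≈ -0.0035377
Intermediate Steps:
d = -848/3 (d = 424*(-6*⅑) = 424*(-⅔) = -848/3 ≈ -282.67)
1/d = 1/(-848/3) = -3/848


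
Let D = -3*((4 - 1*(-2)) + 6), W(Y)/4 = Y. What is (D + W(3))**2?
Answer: 576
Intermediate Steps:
W(Y) = 4*Y
D = -36 (D = -3*((4 + 2) + 6) = -3*(6 + 6) = -3*12 = -36)
(D + W(3))**2 = (-36 + 4*3)**2 = (-36 + 12)**2 = (-24)**2 = 576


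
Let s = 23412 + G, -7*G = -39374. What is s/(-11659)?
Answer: -203258/81613 ≈ -2.4905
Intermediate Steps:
G = 39374/7 (G = -1/7*(-39374) = 39374/7 ≈ 5624.9)
s = 203258/7 (s = 23412 + 39374/7 = 203258/7 ≈ 29037.)
s/(-11659) = (203258/7)/(-11659) = (203258/7)*(-1/11659) = -203258/81613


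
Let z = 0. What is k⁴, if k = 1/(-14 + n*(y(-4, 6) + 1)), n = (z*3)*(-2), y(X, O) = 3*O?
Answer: 1/38416 ≈ 2.6031e-5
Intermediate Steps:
n = 0 (n = (0*3)*(-2) = 0*(-2) = 0)
k = -1/14 (k = 1/(-14 + 0*(3*6 + 1)) = 1/(-14 + 0*(18 + 1)) = 1/(-14 + 0*19) = 1/(-14 + 0) = 1/(-14) = -1/14 ≈ -0.071429)
k⁴ = (-1/14)⁴ = 1/38416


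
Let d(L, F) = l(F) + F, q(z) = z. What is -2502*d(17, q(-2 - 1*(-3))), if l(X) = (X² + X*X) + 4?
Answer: -17514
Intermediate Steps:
l(X) = 4 + 2*X² (l(X) = (X² + X²) + 4 = 2*X² + 4 = 4 + 2*X²)
d(L, F) = 4 + F + 2*F² (d(L, F) = (4 + 2*F²) + F = 4 + F + 2*F²)
-2502*d(17, q(-2 - 1*(-3))) = -2502*(4 + (-2 - 1*(-3)) + 2*(-2 - 1*(-3))²) = -2502*(4 + (-2 + 3) + 2*(-2 + 3)²) = -2502*(4 + 1 + 2*1²) = -2502*(4 + 1 + 2*1) = -2502*(4 + 1 + 2) = -2502*7 = -17514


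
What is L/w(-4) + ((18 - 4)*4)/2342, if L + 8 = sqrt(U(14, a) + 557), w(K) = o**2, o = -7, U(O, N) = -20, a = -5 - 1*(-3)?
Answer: -7996/57379 + sqrt(537)/49 ≈ 0.33357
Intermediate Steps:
a = -2 (a = -5 + 3 = -2)
w(K) = 49 (w(K) = (-7)**2 = 49)
L = -8 + sqrt(537) (L = -8 + sqrt(-20 + 557) = -8 + sqrt(537) ≈ 15.173)
L/w(-4) + ((18 - 4)*4)/2342 = (-8 + sqrt(537))/49 + ((18 - 4)*4)/2342 = (-8 + sqrt(537))*(1/49) + (14*4)*(1/2342) = (-8/49 + sqrt(537)/49) + 56*(1/2342) = (-8/49 + sqrt(537)/49) + 28/1171 = -7996/57379 + sqrt(537)/49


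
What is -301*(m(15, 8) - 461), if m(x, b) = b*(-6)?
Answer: 153209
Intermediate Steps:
m(x, b) = -6*b
-301*(m(15, 8) - 461) = -301*(-6*8 - 461) = -301*(-48 - 461) = -301*(-509) = 153209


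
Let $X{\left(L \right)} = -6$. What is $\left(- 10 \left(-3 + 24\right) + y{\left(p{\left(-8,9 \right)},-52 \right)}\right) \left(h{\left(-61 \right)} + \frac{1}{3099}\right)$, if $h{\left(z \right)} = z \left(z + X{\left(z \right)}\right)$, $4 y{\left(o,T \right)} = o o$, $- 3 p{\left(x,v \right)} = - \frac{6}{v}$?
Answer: $- \frac{215429428526}{251019} \approx -8.5822 \cdot 10^{5}$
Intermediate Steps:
$p{\left(x,v \right)} = \frac{2}{v}$ ($p{\left(x,v \right)} = - \frac{\left(-6\right) \frac{1}{v}}{3} = \frac{2}{v}$)
$y{\left(o,T \right)} = \frac{o^{2}}{4}$ ($y{\left(o,T \right)} = \frac{o o}{4} = \frac{o^{2}}{4}$)
$h{\left(z \right)} = z \left(-6 + z\right)$ ($h{\left(z \right)} = z \left(z - 6\right) = z \left(-6 + z\right)$)
$\left(- 10 \left(-3 + 24\right) + y{\left(p{\left(-8,9 \right)},-52 \right)}\right) \left(h{\left(-61 \right)} + \frac{1}{3099}\right) = \left(- 10 \left(-3 + 24\right) + \frac{\left(\frac{2}{9}\right)^{2}}{4}\right) \left(- 61 \left(-6 - 61\right) + \frac{1}{3099}\right) = \left(\left(-10\right) 21 + \frac{\left(2 \cdot \frac{1}{9}\right)^{2}}{4}\right) \left(\left(-61\right) \left(-67\right) + \frac{1}{3099}\right) = \left(-210 + \frac{\left(\frac{2}{9}\right)^{2}}{4}\right) \left(4087 + \frac{1}{3099}\right) = \left(-210 + \frac{1}{4} \cdot \frac{4}{81}\right) \frac{12665614}{3099} = \left(-210 + \frac{1}{81}\right) \frac{12665614}{3099} = \left(- \frac{17009}{81}\right) \frac{12665614}{3099} = - \frac{215429428526}{251019}$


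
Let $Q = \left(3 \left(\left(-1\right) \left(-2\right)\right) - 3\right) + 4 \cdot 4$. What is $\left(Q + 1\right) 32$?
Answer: $640$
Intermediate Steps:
$Q = 19$ ($Q = \left(3 \cdot 2 - 3\right) + 16 = \left(6 - 3\right) + 16 = 3 + 16 = 19$)
$\left(Q + 1\right) 32 = \left(19 + 1\right) 32 = 20 \cdot 32 = 640$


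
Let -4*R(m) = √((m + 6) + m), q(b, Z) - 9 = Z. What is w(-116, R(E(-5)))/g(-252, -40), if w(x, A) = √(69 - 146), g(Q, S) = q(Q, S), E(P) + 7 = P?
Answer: -I*√77/31 ≈ -0.28306*I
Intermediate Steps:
q(b, Z) = 9 + Z
E(P) = -7 + P
g(Q, S) = 9 + S
R(m) = -√(6 + 2*m)/4 (R(m) = -√((m + 6) + m)/4 = -√((6 + m) + m)/4 = -√(6 + 2*m)/4)
w(x, A) = I*√77 (w(x, A) = √(-77) = I*√77)
w(-116, R(E(-5)))/g(-252, -40) = (I*√77)/(9 - 40) = (I*√77)/(-31) = (I*√77)*(-1/31) = -I*√77/31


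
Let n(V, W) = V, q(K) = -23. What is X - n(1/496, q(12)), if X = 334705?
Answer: 166013679/496 ≈ 3.3471e+5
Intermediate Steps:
X - n(1/496, q(12)) = 334705 - 1/496 = 166013679/496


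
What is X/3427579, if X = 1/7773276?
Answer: 1/26643517578804 ≈ 3.7533e-14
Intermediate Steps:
X = 1/7773276 ≈ 1.2865e-7
X/3427579 = (1/7773276)/3427579 = (1/7773276)*(1/3427579) = 1/26643517578804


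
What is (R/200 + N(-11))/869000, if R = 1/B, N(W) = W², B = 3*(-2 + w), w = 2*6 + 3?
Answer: 943801/6778200000 ≈ 0.00013924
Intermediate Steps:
w = 15 (w = 12 + 3 = 15)
B = 39 (B = 3*(-2 + 15) = 3*13 = 39)
R = 1/39 ≈ 0.025641
(R/200 + N(-11))/869000 = ((1/39)/200 + (-11)²)/869000 = ((1/200)*(1/39) + 121)*(1/869000) = (1/7800 + 121)*(1/869000) = (943801/7800)*(1/869000) = 943801/6778200000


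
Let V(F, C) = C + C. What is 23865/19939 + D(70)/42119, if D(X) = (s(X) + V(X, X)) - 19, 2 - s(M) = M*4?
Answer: 1002039512/839810741 ≈ 1.1932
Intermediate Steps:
s(M) = 2 - 4*M (s(M) = 2 - M*4 = 2 - 4*M)
V(F, C) = 2*C
D(X) = -17 - 2*X (D(X) = ((2 - 4*X) + 2*X) - 19 = (2 - 2*X) - 19 = -17 - 2*X)
23865/19939 + D(70)/42119 = 23865/19939 + (-17 - 2*70)/42119 = 23865*(1/19939) + (-17 - 140)*(1/42119) = 23865/19939 - 157*1/42119 = 23865/19939 - 157/42119 = 1002039512/839810741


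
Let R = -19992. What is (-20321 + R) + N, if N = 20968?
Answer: -19345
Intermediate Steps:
(-20321 + R) + N = (-20321 - 19992) + 20968 = -40313 + 20968 = -19345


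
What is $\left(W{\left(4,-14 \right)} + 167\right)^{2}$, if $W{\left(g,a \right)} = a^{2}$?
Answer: $131769$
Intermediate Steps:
$\left(W{\left(4,-14 \right)} + 167\right)^{2} = \left(\left(-14\right)^{2} + 167\right)^{2} = \left(196 + 167\right)^{2} = 363^{2} = 131769$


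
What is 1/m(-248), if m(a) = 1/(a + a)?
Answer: -496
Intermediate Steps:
m(a) = 1/(2*a)
1/m(-248) = 1/((½)/(-248)) = 1/((½)*(-1/248)) = 1/(-1/496) = -496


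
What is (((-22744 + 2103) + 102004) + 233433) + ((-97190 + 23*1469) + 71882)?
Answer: 323275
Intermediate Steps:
(((-22744 + 2103) + 102004) + 233433) + ((-97190 + 23*1469) + 71882) = ((-20641 + 102004) + 233433) + ((-97190 + 33787) + 71882) = (81363 + 233433) + (-63403 + 71882) = 314796 + 8479 = 323275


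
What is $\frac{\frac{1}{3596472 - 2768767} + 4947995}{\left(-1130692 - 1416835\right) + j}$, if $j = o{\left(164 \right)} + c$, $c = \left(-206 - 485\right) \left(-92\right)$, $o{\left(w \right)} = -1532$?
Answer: $- \frac{4095480201476}{2057250017335} \approx -1.9908$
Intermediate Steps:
$c = 63572$ ($c = \left(-691\right) \left(-92\right) = 63572$)
$j = 62040$ ($j = -1532 + 63572 = 62040$)
$\frac{\frac{1}{3596472 - 2768767} + 4947995}{\left(-1130692 - 1416835\right) + j} = \frac{\frac{1}{3596472 - 2768767} + 4947995}{\left(-1130692 - 1416835\right) + 62040} = \frac{\frac{1}{827705} + 4947995}{\left(-1130692 - 1416835\right) + 62040} = \frac{\frac{1}{827705} + 4947995}{-2547527 + 62040} = \frac{4095480201476}{827705 \left(-2485487\right)} = \frac{4095480201476}{827705} \left(- \frac{1}{2485487}\right) = - \frac{4095480201476}{2057250017335}$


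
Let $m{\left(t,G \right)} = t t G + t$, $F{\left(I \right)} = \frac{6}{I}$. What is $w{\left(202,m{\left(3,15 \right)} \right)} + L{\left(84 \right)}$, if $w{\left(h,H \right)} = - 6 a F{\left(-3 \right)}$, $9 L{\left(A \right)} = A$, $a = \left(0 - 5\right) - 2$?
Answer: $- \frac{224}{3} \approx -74.667$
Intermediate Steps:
$a = -7$ ($a = -5 - 2 = -7$)
$m{\left(t,G \right)} = t + G t^{2}$ ($m{\left(t,G \right)} = t^{2} G + t = G t^{2} + t = t + G t^{2}$)
$L{\left(A \right)} = \frac{A}{9}$
$w{\left(h,H \right)} = -84$ ($w{\left(h,H \right)} = \left(-6\right) \left(-7\right) \frac{6}{-3} = 42 \cdot 6 \left(- \frac{1}{3}\right) = 42 \left(-2\right) = -84$)
$w{\left(202,m{\left(3,15 \right)} \right)} + L{\left(84 \right)} = -84 + \frac{1}{9} \cdot 84 = -84 + \frac{28}{3} = - \frac{224}{3}$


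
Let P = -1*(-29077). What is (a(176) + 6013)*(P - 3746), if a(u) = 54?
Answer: 153683177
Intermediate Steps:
P = 29077
(a(176) + 6013)*(P - 3746) = (54 + 6013)*(29077 - 3746) = 6067*25331 = 153683177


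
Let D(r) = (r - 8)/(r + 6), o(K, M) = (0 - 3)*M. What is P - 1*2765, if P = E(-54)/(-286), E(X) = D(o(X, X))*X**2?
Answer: -72133/26 ≈ -2774.3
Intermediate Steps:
o(K, M) = -3*M
D(r) = (-8 + r)/(6 + r)
E(X) = X**2*(-8 - 3*X)/(6 - 3*X) (E(X) = ((-8 - 3*X)/(6 - 3*X))*X**2 = X**2*(-8 - 3*X)/(6 - 3*X))
P = -243/26 (P = ((-54)**2*(8/3 - 54)/(-2 - 54))/(-286) = (2916*(-154/3)/(-56))*(-1/286) = (2916*(-1/56)*(-154/3))*(-1/286) = 2673*(-1/286) = -243/26 ≈ -9.3462)
P - 1*2765 = -243/26 - 1*2765 = -243/26 - 2765 = -72133/26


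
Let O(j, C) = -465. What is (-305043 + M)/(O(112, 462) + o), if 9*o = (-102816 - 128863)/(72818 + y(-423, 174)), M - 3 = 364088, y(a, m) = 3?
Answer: -1382121774/10892413 ≈ -126.89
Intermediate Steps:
M = 364091 (M = 3 + 364088 = 364091)
o = -33097/93627 (o = ((-102816 - 128863)/(72818 + 3))/9 = (-231679/72821)/9 = (-231679*1/72821)/9 = (⅑)*(-33097/10403) = -33097/93627 ≈ -0.35350)
(-305043 + M)/(O(112, 462) + o) = (-305043 + 364091)/(-465 - 33097/93627) = 59048/(-43569652/93627) = 59048*(-93627/43569652) = -1382121774/10892413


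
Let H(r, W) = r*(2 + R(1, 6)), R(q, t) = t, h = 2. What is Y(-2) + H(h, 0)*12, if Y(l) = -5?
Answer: 187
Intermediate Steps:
H(r, W) = 8*r (H(r, W) = r*(2 + 6) = r*8 = 8*r)
Y(-2) + H(h, 0)*12 = -5 + (8*2)*12 = -5 + 16*12 = -5 + 192 = 187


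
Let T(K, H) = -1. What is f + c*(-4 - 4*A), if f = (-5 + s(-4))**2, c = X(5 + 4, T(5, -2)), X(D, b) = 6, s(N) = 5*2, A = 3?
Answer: -71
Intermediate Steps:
s(N) = 10
c = 6
f = 25 (f = (-5 + 10)**2 = 5**2 = 25)
f + c*(-4 - 4*A) = 25 + 6*(-4 - 4*3) = 25 + 6*(-4 - 12) = 25 + 6*(-16) = 25 - 96 = -71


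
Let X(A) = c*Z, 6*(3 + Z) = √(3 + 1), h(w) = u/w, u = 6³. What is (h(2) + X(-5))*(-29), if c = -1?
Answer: -9628/3 ≈ -3209.3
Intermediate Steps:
u = 216
h(w) = 216/w
Z = -8/3 (Z = -3 + √(3 + 1)/6 = -3 + √4/6 = -3 + (⅙)*2 = -3 + ⅓ = -8/3 ≈ -2.6667)
X(A) = 8/3 (X(A) = -1*(-8/3) = 8/3)
(h(2) + X(-5))*(-29) = (216/2 + 8/3)*(-29) = (216*(½) + 8/3)*(-29) = (108 + 8/3)*(-29) = (332/3)*(-29) = -9628/3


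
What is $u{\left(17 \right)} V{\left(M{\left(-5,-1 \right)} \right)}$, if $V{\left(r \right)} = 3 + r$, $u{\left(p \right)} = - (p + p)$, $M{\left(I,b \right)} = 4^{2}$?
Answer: $-646$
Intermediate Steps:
$M{\left(I,b \right)} = 16$
$u{\left(p \right)} = - 2 p$
$u{\left(17 \right)} V{\left(M{\left(-5,-1 \right)} \right)} = \left(-2\right) 17 \left(3 + 16\right) = \left(-34\right) 19 = -646$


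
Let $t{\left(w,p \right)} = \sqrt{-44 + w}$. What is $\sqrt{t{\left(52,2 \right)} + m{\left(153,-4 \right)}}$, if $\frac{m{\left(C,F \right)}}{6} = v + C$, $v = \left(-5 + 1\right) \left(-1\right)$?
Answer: $\sqrt{942 + 2 \sqrt{2}} \approx 30.738$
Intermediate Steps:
$v = 4$ ($v = \left(-4\right) \left(-1\right) = 4$)
$m{\left(C,F \right)} = 24 + 6 C$ ($m{\left(C,F \right)} = 6 \left(4 + C\right) = 24 + 6 C$)
$\sqrt{t{\left(52,2 \right)} + m{\left(153,-4 \right)}} = \sqrt{\sqrt{-44 + 52} + \left(24 + 6 \cdot 153\right)} = \sqrt{\sqrt{8} + \left(24 + 918\right)} = \sqrt{2 \sqrt{2} + 942} = \sqrt{942 + 2 \sqrt{2}}$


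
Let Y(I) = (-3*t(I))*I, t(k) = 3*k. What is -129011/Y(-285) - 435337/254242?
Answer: -285442215763/185857258050 ≈ -1.5358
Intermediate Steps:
Y(I) = -9*I² (Y(I) = (-9*I)*I = -9*I²)
-129011/Y(-285) - 435337/254242 = -129011/((-9*(-285)²)) - 435337/254242 = -129011/((-9*81225)) - 435337*1/254242 = -129011/(-731025) - 435337/254242 = -129011*(-1/731025) - 435337/254242 = 129011/731025 - 435337/254242 = -285442215763/185857258050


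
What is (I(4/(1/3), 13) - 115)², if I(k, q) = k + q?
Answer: 8100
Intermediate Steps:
(I(4/(1/3), 13) - 115)² = ((4/(1/3) + 13) - 115)² = ((4/(⅓) + 13) - 115)² = ((4*3 + 13) - 115)² = ((12 + 13) - 115)² = (25 - 115)² = (-90)² = 8100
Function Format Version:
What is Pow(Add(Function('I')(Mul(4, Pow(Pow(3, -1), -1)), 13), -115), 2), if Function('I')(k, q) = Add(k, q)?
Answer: 8100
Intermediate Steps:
Pow(Add(Function('I')(Mul(4, Pow(Pow(3, -1), -1)), 13), -115), 2) = Pow(Add(Add(Mul(4, Pow(Pow(3, -1), -1)), 13), -115), 2) = Pow(Add(Add(Mul(4, Pow(Rational(1, 3), -1)), 13), -115), 2) = Pow(Add(Add(Mul(4, 3), 13), -115), 2) = Pow(Add(Add(12, 13), -115), 2) = Pow(Add(25, -115), 2) = Pow(-90, 2) = 8100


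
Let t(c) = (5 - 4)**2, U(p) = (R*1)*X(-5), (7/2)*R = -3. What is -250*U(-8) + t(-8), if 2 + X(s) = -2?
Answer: -5993/7 ≈ -856.14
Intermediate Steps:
R = -6/7 (R = (2/7)*(-3) = -6/7 ≈ -0.85714)
X(s) = -4 (X(s) = -2 - 2 = -4)
U(p) = 24/7 (U(p) = -6/7*1*(-4) = -6/7*(-4) = 24/7)
t(c) = 1 (t(c) = 1**2 = 1)
-250*U(-8) + t(-8) = -250*24/7 + 1 = -6000/7 + 1 = -5993/7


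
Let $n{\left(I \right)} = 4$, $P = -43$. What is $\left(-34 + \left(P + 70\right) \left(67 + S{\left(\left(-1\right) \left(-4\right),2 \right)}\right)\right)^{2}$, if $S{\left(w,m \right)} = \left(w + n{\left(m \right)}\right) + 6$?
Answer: $4635409$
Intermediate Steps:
$S{\left(w,m \right)} = 10 + w$ ($S{\left(w,m \right)} = \left(w + 4\right) + 6 = \left(4 + w\right) + 6 = 10 + w$)
$\left(-34 + \left(P + 70\right) \left(67 + S{\left(\left(-1\right) \left(-4\right),2 \right)}\right)\right)^{2} = \left(-34 + \left(-43 + 70\right) \left(67 + \left(10 - -4\right)\right)\right)^{2} = \left(-34 + 27 \left(67 + \left(10 + 4\right)\right)\right)^{2} = \left(-34 + 27 \left(67 + 14\right)\right)^{2} = \left(-34 + 27 \cdot 81\right)^{2} = \left(-34 + 2187\right)^{2} = 2153^{2} = 4635409$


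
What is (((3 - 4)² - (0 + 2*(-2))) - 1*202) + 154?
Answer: -43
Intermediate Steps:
(((3 - 4)² - (0 + 2*(-2))) - 1*202) + 154 = (((-1)² - (0 - 4)) - 202) + 154 = ((1 - 1*(-4)) - 202) + 154 = ((1 + 4) - 202) + 154 = (5 - 202) + 154 = -197 + 154 = -43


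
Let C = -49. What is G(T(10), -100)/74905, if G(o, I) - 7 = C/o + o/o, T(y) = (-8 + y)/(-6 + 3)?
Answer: 163/149810 ≈ 0.0010880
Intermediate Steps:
T(y) = 8/3 - y/3 (T(y) = (-8 + y)/(-3) = (-8 + y)*(-⅓) = 8/3 - y/3)
G(o, I) = 8 - 49/o (G(o, I) = 7 + (-49/o + o/o) = 7 + (-49/o + 1) = 7 + (1 - 49/o) = 8 - 49/o)
G(T(10), -100)/74905 = (8 - 49/(8/3 - ⅓*10))/74905 = (8 - 49/(8/3 - 10/3))*(1/74905) = (8 - 49/(-⅔))*(1/74905) = (8 - 49*(-3/2))*(1/74905) = (8 + 147/2)*(1/74905) = (163/2)*(1/74905) = 163/149810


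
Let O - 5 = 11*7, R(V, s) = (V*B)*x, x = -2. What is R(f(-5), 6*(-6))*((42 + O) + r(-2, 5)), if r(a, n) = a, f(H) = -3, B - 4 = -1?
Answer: 2196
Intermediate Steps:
B = 3 (B = 4 - 1 = 3)
R(V, s) = -6*V (R(V, s) = (V*3)*(-2) = (3*V)*(-2) = -6*V)
O = 82 (O = 5 + 11*7 = 5 + 77 = 82)
R(f(-5), 6*(-6))*((42 + O) + r(-2, 5)) = (-6*(-3))*((42 + 82) - 2) = 18*(124 - 2) = 18*122 = 2196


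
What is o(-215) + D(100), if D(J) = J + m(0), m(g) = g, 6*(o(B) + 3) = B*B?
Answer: 46807/6 ≈ 7801.2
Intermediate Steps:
o(B) = -3 + B²/6 (o(B) = -3 + (B*B)/6 = -3 + B²/6)
D(J) = J (D(J) = J + 0 = J)
o(-215) + D(100) = (-3 + (⅙)*(-215)²) + 100 = (-3 + (⅙)*46225) + 100 = (-3 + 46225/6) + 100 = 46207/6 + 100 = 46807/6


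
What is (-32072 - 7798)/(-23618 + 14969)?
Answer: 4430/961 ≈ 4.6098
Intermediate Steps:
(-32072 - 7798)/(-23618 + 14969) = -39870/(-8649) = -39870*(-1/8649) = 4430/961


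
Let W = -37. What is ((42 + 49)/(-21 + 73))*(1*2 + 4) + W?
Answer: -53/2 ≈ -26.500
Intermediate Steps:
((42 + 49)/(-21 + 73))*(1*2 + 4) + W = ((42 + 49)/(-21 + 73))*(1*2 + 4) - 37 = (91/52)*(2 + 4) - 37 = (91*(1/52))*6 - 37 = (7/4)*6 - 37 = 21/2 - 37 = -53/2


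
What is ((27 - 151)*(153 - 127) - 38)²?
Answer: 10640644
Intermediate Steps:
((27 - 151)*(153 - 127) - 38)² = (-124*26 - 38)² = (-3224 - 38)² = (-3262)² = 10640644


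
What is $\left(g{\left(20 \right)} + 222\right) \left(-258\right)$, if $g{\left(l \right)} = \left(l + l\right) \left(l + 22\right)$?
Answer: $-490716$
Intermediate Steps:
$g{\left(l \right)} = 2 l \left(22 + l\right)$
$\left(g{\left(20 \right)} + 222\right) \left(-258\right) = \left(2 \cdot 20 \left(22 + 20\right) + 222\right) \left(-258\right) = \left(2 \cdot 20 \cdot 42 + 222\right) \left(-258\right) = \left(1680 + 222\right) \left(-258\right) = 1902 \left(-258\right) = -490716$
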